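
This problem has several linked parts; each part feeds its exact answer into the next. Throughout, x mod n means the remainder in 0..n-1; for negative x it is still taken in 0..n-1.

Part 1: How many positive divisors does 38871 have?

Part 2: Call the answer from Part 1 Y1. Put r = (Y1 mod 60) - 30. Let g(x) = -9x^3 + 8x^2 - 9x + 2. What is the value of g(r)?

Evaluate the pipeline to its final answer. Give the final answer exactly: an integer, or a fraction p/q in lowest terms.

Part 1: 38871 = 3^2 * 7 * 617; number of divisors = (2+1) * (1+1) * (1+1) = 12; answer 12
Part 2: Y1 = 12; r = -18; -9*(-18)^3 + 8*(-18)^2 - 9*(-18)^1 + 2 = (52488) + (2592) + (162) + (2) = 55244; answer 55244

55244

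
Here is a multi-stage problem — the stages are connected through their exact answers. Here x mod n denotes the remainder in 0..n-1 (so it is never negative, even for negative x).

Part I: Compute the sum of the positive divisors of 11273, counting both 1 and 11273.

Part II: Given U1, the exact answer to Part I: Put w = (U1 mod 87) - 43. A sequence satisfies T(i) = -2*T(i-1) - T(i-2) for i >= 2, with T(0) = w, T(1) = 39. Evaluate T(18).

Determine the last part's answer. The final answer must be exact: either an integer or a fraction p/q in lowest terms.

-838

Part I: 11273 is prime, so its only divisors are 1 and 11273; sigma = 1 + 11273 = 11274; answer 11274
Part II: U1 = 11274; w = 8; T(2) = -2*(39) - 1*(8) = -86; iterating: T(2)=-86, T(3)=133, T(4)=-180, T(5)=227, T(6)=-274, T(7)=321, T(8)=-368, T(9)=415, T(10)=-462, T(11)=509, T(12)=-556, T(13)=603, T(14)=-650, T(15)=697, T(16)=-744, T(17)=791, T(18)=-838; answer -838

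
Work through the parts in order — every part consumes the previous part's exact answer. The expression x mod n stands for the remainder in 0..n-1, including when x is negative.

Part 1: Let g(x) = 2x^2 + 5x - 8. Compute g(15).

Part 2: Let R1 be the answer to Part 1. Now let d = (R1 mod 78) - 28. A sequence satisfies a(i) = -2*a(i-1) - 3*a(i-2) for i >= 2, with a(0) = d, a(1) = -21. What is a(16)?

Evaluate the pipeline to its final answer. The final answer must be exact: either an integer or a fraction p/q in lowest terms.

-125643

Part 1: 2*(15)^2 + 5*(15)^1 - 8 = (450) + (75) + (-8) = 517; answer 517
Part 2: R1 = 517; d = 21; a(2) = -2*(-21) - 3*(21) = -21; iterating: a(2)=-21, a(3)=105, a(4)=-147, a(5)=-21, a(6)=483, a(7)=-903, a(8)=357, a(9)=1995, a(10)=-5061, a(11)=4137, a(12)=6909, a(13)=-26229, a(14)=31731, a(15)=15225, a(16)=-125643; answer -125643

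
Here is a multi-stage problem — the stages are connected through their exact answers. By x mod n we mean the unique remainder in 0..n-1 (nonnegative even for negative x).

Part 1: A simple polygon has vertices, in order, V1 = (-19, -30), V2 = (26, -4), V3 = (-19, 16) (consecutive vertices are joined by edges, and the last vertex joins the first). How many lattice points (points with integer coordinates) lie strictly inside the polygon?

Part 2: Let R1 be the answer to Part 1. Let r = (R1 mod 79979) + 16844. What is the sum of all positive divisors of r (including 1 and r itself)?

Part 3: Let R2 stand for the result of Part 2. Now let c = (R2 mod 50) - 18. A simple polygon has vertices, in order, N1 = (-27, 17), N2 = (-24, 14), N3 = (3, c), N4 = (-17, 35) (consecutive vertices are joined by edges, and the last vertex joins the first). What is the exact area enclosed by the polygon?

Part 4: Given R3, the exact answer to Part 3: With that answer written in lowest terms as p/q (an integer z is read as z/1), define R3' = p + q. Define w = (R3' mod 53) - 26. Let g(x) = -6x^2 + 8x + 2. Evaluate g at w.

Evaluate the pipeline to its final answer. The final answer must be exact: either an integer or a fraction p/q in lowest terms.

Part 1: cross terms: (-19*-4 - 26*-30)=856, (26*16 - -19*-4)=340, (-19*-30 - -19*16)=874; twice the area = |2070| = 2070; area = 1035; boundary points = 1 + 5 + 46 = 52; strictly interior points = area - boundary/2 + 1 = 1010; answer 1010
Part 2: R1 = 1010; r = 17854; 17854 = 2 * 79 * 113; sigma = (1 + 2) * (1 + 79) * (1 + 113) = 3 * 80 * 114 = 27360; answer 27360
Part 3: R2 = 27360; c = -8; cross terms: (-27*14 - -24*17)=30, (-24*-8 - 3*14)=150, (3*35 - -17*-8)=-31, (-17*17 - -27*35)=656; twice the area = |805| = 805; area = 805/2; answer 805/2
Part 4: R3 = 805/2; threaded value p + q = 807; w = -14; -6*(-14)^2 + 8*(-14)^1 + 2 = (-1176) + (-112) + (2) = -1286; answer -1286

-1286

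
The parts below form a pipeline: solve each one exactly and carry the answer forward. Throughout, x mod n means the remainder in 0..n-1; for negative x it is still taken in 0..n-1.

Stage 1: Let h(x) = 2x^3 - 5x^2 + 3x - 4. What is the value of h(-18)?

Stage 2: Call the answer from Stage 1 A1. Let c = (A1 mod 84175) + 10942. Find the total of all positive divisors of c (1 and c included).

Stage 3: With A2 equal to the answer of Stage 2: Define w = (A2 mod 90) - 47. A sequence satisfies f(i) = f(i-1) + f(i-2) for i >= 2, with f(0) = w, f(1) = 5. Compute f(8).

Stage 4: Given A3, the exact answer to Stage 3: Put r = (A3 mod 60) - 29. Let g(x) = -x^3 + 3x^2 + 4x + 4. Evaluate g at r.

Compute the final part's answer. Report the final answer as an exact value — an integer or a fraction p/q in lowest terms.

26800

Stage 1: 2*(-18)^3 - 5*(-18)^2 + 3*(-18)^1 - 4 = (-11664) + (-1620) + (-54) + (-4) = -13342; answer -13342
Stage 2: A1 = -13342; c = 81775; 81775 = 5^2 * 3271; sigma = (1 + 5 + 25) * (1 + 3271) = 31 * 3272 = 101432; answer 101432
Stage 3: A2 = 101432; w = -45; f(2) = 1*(5) + 1*(-45) = -40; iterating: f(2)=-40, f(3)=-35, f(4)=-75, f(5)=-110, f(6)=-185, f(7)=-295, f(8)=-480; answer -480
Stage 4: A3 = -480; r = -29; -1*(-29)^3 + 3*(-29)^2 + 4*(-29)^1 + 4 = (24389) + (2523) + (-116) + (4) = 26800; answer 26800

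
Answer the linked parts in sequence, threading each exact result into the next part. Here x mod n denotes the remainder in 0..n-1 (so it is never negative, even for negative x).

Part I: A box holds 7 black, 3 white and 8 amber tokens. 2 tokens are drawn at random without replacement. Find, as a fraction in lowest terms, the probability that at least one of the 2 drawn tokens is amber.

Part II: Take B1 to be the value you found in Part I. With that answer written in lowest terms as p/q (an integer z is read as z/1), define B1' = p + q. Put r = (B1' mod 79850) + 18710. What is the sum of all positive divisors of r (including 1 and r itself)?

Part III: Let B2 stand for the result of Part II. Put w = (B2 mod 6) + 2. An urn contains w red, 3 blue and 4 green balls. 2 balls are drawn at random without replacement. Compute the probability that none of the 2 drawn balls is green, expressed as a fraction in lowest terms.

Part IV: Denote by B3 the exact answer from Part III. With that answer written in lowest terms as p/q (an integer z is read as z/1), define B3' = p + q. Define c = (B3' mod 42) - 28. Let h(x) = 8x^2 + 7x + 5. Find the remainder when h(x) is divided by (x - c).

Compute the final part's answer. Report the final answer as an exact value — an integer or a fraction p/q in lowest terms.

590

Part I: total draws C(18,2) = 153; complement C(10,2) = 45; favorable 153 - 45 = 108; P = 12/17; answer 12/17
Part II: B1 = 12/17; threaded value p + q = 29; r = 18739; 18739 = 7 * 2677; sigma = (1 + 7) * (1 + 2677) = 8 * 2678 = 21424; answer 21424
Part III: B2 = 21424; w = 6; total draws C(13,2) = 78; favorable C(9,2) = 36; P = 6/13; answer 6/13
Part IV: B3 = 6/13; threaded value p + q = 19; c = -9; remainder = value at the root: 8*(-9)^2 + 7*(-9)^1 + 5 = (648) + (-63) + (5) = 590; answer 590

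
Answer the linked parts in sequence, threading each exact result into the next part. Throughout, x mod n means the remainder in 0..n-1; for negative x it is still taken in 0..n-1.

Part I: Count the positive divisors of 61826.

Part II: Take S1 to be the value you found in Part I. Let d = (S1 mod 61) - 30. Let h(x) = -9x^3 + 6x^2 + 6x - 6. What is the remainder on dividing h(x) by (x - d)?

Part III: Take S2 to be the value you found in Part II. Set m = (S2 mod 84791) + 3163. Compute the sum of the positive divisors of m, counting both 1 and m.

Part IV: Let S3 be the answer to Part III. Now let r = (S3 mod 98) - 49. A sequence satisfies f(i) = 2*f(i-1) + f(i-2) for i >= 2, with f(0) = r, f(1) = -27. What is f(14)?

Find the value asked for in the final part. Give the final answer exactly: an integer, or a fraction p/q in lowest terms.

Part I: 61826 = 2 * 19 * 1627; number of divisors = (1+1) * (1+1) * (1+1) = 8; answer 8
Part II: S1 = 8; d = -22; remainder = value at the root: -9*(-22)^3 + 6*(-22)^2 + 6*(-22)^1 - 6 = (95832) + (2904) + (-132) + (-6) = 98598; answer 98598
Part III: S2 = 98598; m = 16970; 16970 = 2 * 5 * 1697; sigma = (1 + 2) * (1 + 5) * (1 + 1697) = 3 * 6 * 1698 = 30564; answer 30564
Part IV: S3 = 30564; r = 37; f(2) = 2*(-27) + 1*(37) = -17; iterating: f(2)=-17, f(3)=-61, f(4)=-139, f(5)=-339, f(6)=-817, f(7)=-1973, f(8)=-4763, f(9)=-11499, f(10)=-27761, f(11)=-67021, f(12)=-161803, f(13)=-390627, f(14)=-943057; answer -943057

-943057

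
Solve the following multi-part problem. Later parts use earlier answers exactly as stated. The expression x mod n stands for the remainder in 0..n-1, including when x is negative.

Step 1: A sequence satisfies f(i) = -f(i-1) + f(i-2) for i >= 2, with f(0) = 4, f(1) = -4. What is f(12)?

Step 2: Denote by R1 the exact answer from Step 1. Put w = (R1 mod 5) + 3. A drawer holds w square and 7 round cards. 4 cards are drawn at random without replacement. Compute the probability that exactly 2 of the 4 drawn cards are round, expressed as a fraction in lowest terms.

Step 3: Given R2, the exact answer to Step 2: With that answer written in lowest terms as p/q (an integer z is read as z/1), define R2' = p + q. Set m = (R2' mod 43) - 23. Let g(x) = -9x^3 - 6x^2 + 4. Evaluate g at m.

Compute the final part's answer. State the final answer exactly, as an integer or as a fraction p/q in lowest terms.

59569

Step 1: f(2) = -1*(-4) + 1*(4) = 8; iterating: f(2)=8, f(3)=-12, f(4)=20, f(5)=-32, f(6)=52, f(7)=-84, f(8)=136, f(9)=-220, f(10)=356, f(11)=-576, f(12)=932; answer 932
Step 2: R1 = 932; w = 5; total draws C(12,4) = 495; favorable C(7,2)*C(5,2) = 210; P = 14/33; answer 14/33
Step 3: R2 = 14/33; threaded value p + q = 47; m = -19; -9*(-19)^3 - 6*(-19)^2 + 4 = (61731) + (-2166) + (4) = 59569; answer 59569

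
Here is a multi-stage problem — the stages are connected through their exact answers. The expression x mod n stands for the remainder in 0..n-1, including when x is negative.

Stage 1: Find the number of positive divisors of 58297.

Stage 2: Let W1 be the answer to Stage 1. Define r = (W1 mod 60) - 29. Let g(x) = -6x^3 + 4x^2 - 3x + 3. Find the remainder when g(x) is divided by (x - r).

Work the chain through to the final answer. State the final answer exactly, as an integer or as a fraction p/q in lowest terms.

Stage 1: 58297 = 97 * 601; number of divisors = (1+1) * (1+1) = 4; answer 4
Stage 2: W1 = 4; r = -25; remainder = value at the root: -6*(-25)^3 + 4*(-25)^2 - 3*(-25)^1 + 3 = (93750) + (2500) + (75) + (3) = 96328; answer 96328

96328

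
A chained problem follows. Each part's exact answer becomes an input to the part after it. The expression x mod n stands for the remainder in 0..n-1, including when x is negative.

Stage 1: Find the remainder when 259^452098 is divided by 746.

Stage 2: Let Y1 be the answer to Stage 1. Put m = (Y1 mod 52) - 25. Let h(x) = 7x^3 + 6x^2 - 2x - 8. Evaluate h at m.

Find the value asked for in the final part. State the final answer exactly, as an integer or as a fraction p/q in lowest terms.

Stage 1: squarings mod 746: 259^1=259, 259^2=687, 259^4=497, 259^8=83, 259^16=175, 259^32=39, 259^64=29, 259^128=95, 259^256=73, 259^512=107, 259^1024=259, 259^2048=687, 259^4096=497, 259^8192=83, 259^16384=175, 259^32768=39, 259^65536=29, 259^131072=95, 259^262144=73; 259^452098 = 259^2 * 259^512 * 259^1024 * 259^8192 * 259^16384 * 259^32768 * 259^131072 * 259^262144 = 643 (mod 746); answer 643
Stage 2: Y1 = 643; m = -6; 7*(-6)^3 + 6*(-6)^2 - 2*(-6)^1 - 8 = (-1512) + (216) + (12) + (-8) = -1292; answer -1292

-1292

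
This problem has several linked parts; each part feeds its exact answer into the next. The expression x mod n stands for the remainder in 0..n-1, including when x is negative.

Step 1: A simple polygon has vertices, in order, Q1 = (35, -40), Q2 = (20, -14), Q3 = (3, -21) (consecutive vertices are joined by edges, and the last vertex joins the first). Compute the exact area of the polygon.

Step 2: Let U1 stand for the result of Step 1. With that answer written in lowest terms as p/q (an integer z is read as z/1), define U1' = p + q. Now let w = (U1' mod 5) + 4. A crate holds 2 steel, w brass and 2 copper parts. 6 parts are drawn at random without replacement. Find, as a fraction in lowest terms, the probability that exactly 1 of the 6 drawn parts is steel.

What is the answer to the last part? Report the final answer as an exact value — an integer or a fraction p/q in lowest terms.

Step 1: cross terms: (35*-14 - 20*-40)=310, (20*-21 - 3*-14)=-378, (3*-40 - 35*-21)=615; twice the area = |547| = 547; area = 547/2; answer 547/2
Step 2: U1 = 547/2; threaded value p + q = 549; w = 8; total draws C(12,6) = 924; favorable C(2,1)*C(10,5) = 504; P = 6/11; answer 6/11

6/11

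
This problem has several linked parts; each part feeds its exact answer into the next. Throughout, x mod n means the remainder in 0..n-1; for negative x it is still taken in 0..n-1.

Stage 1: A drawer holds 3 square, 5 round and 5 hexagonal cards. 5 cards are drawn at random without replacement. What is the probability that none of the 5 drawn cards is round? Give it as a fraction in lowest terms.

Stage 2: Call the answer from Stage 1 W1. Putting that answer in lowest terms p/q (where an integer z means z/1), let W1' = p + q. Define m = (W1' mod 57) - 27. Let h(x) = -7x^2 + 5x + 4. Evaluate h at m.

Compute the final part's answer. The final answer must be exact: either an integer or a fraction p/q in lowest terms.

Stage 1: total draws C(13,5) = 1287; favorable C(8,5) = 56; P = 56/1287; answer 56/1287
Stage 2: W1 = 56/1287; threaded value p + q = 1343; m = 5; -7*(5)^2 + 5*(5)^1 + 4 = (-175) + (25) + (4) = -146; answer -146

-146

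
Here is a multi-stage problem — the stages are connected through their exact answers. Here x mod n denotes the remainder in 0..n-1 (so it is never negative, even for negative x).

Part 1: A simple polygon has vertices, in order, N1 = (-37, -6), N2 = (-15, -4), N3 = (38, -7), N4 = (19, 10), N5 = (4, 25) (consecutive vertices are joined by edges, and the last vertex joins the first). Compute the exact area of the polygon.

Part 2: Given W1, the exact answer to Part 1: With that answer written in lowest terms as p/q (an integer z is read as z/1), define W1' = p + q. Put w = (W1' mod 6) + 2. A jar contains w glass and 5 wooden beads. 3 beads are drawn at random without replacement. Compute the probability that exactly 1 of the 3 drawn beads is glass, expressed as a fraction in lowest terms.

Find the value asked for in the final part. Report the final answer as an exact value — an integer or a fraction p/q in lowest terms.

5/12

Part 1: cross terms: (-37*-4 - -15*-6)=58, (-15*-7 - 38*-4)=257, (38*10 - 19*-7)=513, (19*25 - 4*10)=435, (4*-6 - -37*25)=901; twice the area = |2164| = 2164; area = 1082; answer 1082
Part 2: W1 = 1082; threaded value p + q = 1083; w = 5; total draws C(10,3) = 120; favorable C(5,1)*C(5,2) = 50; P = 5/12; answer 5/12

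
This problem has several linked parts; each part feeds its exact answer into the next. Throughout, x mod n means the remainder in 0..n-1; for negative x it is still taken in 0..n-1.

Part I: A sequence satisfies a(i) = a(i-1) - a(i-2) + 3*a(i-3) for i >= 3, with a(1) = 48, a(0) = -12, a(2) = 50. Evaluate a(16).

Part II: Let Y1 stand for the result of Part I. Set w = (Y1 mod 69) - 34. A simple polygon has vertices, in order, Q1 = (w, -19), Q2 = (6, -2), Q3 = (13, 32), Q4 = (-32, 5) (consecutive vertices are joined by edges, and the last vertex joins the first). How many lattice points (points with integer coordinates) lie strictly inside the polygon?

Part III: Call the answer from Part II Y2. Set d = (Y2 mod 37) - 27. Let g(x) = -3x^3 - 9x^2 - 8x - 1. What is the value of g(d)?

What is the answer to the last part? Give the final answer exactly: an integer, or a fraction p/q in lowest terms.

Part I: a(3) = 1*(50) - 1*(48) + 3*(-12) = -34; iterating: a(3)=-34, a(4)=60, a(5)=244, a(6)=82, a(7)=18, a(8)=668, a(9)=896, a(10)=282, a(11)=1390, a(12)=3796, a(13)=3252, a(14)=3626, a(15)=11762, a(16)=17892; answer 17892
Part II: Y1 = 17892; w = -13; cross terms: (-13*-2 - 6*-19)=140, (6*32 - 13*-2)=218, (13*5 - -32*32)=1089, (-32*-19 - -13*5)=673; twice the area = |2120| = 2120; area = 1060; boundary points = 1 + 1 + 9 + 1 = 12; strictly interior points = area - boundary/2 + 1 = 1055; answer 1055
Part III: Y2 = 1055; d = -8; -3*(-8)^3 - 9*(-8)^2 - 8*(-8)^1 - 1 = (1536) + (-576) + (64) + (-1) = 1023; answer 1023

1023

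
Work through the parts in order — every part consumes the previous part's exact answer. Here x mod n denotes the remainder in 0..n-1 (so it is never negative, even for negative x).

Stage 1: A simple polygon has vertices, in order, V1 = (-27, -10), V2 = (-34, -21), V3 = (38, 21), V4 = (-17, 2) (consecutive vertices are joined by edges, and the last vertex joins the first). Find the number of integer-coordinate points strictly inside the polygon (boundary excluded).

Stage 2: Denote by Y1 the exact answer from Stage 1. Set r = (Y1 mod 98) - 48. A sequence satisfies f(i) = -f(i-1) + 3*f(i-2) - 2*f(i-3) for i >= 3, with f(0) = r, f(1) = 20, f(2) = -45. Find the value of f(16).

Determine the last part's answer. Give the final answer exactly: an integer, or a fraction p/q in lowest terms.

-9974360

Stage 1: cross terms: (-27*-21 - -34*-10)=227, (-34*21 - 38*-21)=84, (38*2 - -17*21)=433, (-17*-10 - -27*2)=224; twice the area = |968| = 968; area = 484; boundary points = 1 + 6 + 1 + 2 = 10; strictly interior points = area - boundary/2 + 1 = 480; answer 480
Stage 2: Y1 = 480; r = 40; f(3) = -1*(-45) + 3*(20) - 2*(40) = 25; iterating: f(3)=25, f(4)=-200, f(5)=365, f(6)=-1015, f(7)=2510, f(8)=-6285, f(9)=15845, f(10)=-39720, f(11)=99825, f(12)=-250675, f(13)=629590, f(14)=-1581265, f(15)=3971385, f(16)=-9974360; answer -9974360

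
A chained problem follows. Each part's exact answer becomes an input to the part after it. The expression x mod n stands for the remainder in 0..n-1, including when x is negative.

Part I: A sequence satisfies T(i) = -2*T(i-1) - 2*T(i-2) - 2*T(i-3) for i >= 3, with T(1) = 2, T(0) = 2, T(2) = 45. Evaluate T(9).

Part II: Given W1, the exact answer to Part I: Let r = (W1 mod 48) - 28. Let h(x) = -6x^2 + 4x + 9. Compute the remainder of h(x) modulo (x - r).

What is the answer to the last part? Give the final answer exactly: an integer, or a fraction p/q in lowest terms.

-71

Part I: T(3) = -2*(45) - 2*(2) - 2*(2) = -98; iterating: T(3)=-98, T(4)=102, T(5)=-98, T(6)=188, T(7)=-384, T(8)=588, T(9)=-784; answer -784
Part II: W1 = -784; r = 4; remainder = value at the root: -6*(4)^2 + 4*(4)^1 + 9 = (-96) + (16) + (9) = -71; answer -71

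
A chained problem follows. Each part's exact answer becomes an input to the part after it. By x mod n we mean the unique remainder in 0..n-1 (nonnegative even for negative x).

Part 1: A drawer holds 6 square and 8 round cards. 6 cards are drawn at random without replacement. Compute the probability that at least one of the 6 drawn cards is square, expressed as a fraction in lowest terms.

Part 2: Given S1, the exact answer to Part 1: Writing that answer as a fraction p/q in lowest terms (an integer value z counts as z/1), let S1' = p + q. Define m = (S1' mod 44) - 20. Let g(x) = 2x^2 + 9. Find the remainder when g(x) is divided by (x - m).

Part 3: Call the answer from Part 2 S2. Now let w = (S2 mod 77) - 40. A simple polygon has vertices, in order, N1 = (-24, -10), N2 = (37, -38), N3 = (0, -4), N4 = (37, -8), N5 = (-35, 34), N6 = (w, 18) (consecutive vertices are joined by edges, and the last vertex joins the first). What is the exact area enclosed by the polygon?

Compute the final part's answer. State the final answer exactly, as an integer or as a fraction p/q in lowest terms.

1537

Part 1: total draws C(14,6) = 3003; complement C(8,6) = 28; favorable 3003 - 28 = 2975; P = 425/429; answer 425/429
Part 2: S1 = 425/429; threaded value p + q = 854; m = -2; remainder = value at the root: 2*(-2)^2 + 9 = (8) + (9) = 17; answer 17
Part 3: S2 = 17; w = -23; cross terms: (-24*-38 - 37*-10)=1282, (37*-4 - 0*-38)=-148, (0*-8 - 37*-4)=148, (37*34 - -35*-8)=978, (-35*18 - -23*34)=152, (-23*-10 - -24*18)=662; twice the area = |3074| = 3074; area = 1537; answer 1537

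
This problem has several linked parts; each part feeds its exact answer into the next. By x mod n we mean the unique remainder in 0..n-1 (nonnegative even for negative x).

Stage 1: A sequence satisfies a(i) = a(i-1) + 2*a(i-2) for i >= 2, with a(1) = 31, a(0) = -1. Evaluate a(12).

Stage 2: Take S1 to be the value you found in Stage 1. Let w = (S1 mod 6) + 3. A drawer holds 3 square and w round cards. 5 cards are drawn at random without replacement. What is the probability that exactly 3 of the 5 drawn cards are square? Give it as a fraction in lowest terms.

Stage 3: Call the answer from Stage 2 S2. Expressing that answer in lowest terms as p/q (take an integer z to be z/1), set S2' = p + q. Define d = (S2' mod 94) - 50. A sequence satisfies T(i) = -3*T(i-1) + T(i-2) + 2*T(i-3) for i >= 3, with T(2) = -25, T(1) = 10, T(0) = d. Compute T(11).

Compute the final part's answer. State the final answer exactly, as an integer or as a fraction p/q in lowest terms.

Stage 1: a(2) = 1*(31) + 2*(-1) = 29; iterating: a(2)=29, a(3)=91, a(4)=149, a(5)=331, a(6)=629, a(7)=1291, a(8)=2549, a(9)=5131, a(10)=10229, a(11)=20491, a(12)=40949; answer 40949
Stage 2: S1 = 40949; w = 8; total draws C(11,5) = 462; favorable C(3,3)*C(8,2) = 28; P = 2/33; answer 2/33
Stage 3: S2 = 2/33; threaded value p + q = 35; d = -15; T(3) = -3*(-25) + 1*(10) + 2*(-15) = 55; iterating: T(3)=55, T(4)=-170, T(5)=515, T(6)=-1605, T(7)=4990, T(8)=-15545, T(9)=48415, T(10)=-150810, T(11)=469755; answer 469755

469755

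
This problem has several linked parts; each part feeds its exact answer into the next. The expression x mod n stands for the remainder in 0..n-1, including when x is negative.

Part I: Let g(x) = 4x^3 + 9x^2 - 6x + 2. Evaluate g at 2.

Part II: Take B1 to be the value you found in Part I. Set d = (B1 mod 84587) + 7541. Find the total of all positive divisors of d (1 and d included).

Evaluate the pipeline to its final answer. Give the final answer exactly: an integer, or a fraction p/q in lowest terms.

10800

Part I: 4*(2)^3 + 9*(2)^2 - 6*(2)^1 + 2 = (32) + (36) + (-12) + (2) = 58; answer 58
Part II: B1 = 58; d = 7599; 7599 = 3 * 17 * 149; sigma = (1 + 3) * (1 + 17) * (1 + 149) = 4 * 18 * 150 = 10800; answer 10800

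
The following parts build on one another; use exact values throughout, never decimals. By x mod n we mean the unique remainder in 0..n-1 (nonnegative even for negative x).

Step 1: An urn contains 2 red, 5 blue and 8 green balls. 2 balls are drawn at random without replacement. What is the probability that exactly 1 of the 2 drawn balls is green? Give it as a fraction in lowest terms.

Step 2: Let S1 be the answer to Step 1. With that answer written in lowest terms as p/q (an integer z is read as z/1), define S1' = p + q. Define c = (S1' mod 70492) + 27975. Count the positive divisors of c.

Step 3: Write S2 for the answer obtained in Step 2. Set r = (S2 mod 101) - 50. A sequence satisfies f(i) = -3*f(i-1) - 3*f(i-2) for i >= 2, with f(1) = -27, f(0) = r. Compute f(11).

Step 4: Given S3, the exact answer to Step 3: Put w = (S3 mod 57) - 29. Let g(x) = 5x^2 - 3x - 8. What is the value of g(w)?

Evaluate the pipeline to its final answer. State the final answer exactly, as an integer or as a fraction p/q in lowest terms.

132

Step 1: total draws C(15,2) = 105; favorable C(8,1)*C(7,1) = 56; P = 8/15; answer 8/15
Step 2: S1 = 8/15; threaded value p + q = 23; c = 27998; 27998 = 2 * 13999; number of divisors = (1+1) * (1+1) = 4; answer 4
Step 3: S2 = 4; r = -46; f(2) = -3*(-27) - 3*(-46) = 219; iterating: f(2)=219, f(3)=-576, f(4)=1071, f(5)=-1485, f(6)=1242, f(7)=729, f(8)=-5913, f(9)=15552, f(10)=-28917, f(11)=40095; answer 40095
Step 4: S3 = 40095; w = -5; 5*(-5)^2 - 3*(-5)^1 - 8 = (125) + (15) + (-8) = 132; answer 132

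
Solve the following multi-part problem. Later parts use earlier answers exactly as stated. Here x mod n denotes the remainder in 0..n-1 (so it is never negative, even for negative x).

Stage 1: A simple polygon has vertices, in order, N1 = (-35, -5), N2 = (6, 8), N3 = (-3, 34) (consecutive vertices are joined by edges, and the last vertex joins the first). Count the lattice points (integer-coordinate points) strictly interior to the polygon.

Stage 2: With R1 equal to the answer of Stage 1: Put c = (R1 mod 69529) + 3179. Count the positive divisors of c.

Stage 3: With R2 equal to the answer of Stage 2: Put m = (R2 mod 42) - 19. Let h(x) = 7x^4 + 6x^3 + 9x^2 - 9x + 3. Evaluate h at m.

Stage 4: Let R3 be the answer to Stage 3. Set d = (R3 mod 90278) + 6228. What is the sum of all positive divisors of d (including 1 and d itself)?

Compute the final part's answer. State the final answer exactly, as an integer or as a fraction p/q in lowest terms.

16920

Stage 1: cross terms: (-35*8 - 6*-5)=-250, (6*34 - -3*8)=228, (-3*-5 - -35*34)=1205; twice the area = |1183| = 1183; area = 1183/2; boundary points = 1 + 1 + 1 = 3; strictly interior points = area - boundary/2 + 1 = 591; answer 591
Stage 2: R1 = 591; c = 3770; 3770 = 2 * 5 * 13 * 29; number of divisors = (1+1) * (1+1) * (1+1) * (1+1) = 16; answer 16
Stage 3: R2 = 16; m = -3; 7*(-3)^4 + 6*(-3)^3 + 9*(-3)^2 - 9*(-3)^1 + 3 = (567) + (-162) + (81) + (27) + (3) = 516; answer 516
Stage 4: R3 = 516; d = 6744; 6744 = 2^3 * 3 * 281; sigma = (1 + 2 + 4 + 8) * (1 + 3) * (1 + 281) = 15 * 4 * 282 = 16920; answer 16920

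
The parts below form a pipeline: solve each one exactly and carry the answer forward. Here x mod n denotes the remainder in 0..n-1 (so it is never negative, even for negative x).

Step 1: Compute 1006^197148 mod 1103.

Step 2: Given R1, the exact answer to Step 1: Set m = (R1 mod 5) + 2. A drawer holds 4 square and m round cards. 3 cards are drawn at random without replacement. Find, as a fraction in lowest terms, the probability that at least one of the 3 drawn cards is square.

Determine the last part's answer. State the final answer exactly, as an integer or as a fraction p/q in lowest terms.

Step 1: squarings mod 1103: 1006^1=1006, 1006^2=585, 1006^4=295, 1006^8=991, 1006^16=411, 1006^32=162, 1006^64=875, 1006^128=143, 1006^256=595, 1006^512=1065, 1006^1024=341, 1006^2048=466, 1006^4096=968, 1006^8192=577, 1006^16384=926, 1006^32768=445, 1006^65536=588, 1006^131072=505; 1006^197148 = 1006^4 * 1006^8 * 1006^16 * 1006^512 * 1006^65536 * 1006^131072 = 77 (mod 1103); answer 77
Step 2: R1 = 77; m = 4; total draws C(8,3) = 56; complement C(4,3) = 4; favorable 56 - 4 = 52; P = 13/14; answer 13/14

13/14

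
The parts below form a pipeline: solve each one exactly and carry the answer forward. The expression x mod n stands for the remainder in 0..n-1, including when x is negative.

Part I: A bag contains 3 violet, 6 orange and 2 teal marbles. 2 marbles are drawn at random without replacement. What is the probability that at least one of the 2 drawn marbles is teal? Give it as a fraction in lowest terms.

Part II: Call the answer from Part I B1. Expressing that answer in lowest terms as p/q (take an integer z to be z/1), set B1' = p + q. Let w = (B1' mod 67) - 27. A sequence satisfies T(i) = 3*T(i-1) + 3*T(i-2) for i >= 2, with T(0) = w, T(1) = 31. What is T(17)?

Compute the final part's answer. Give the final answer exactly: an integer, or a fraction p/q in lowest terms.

Part I: total draws C(11,2) = 55; complement C(9,2) = 36; favorable 55 - 36 = 19; P = 19/55; answer 19/55
Part II: B1 = 19/55; threaded value p + q = 74; w = -20; T(2) = 3*(31) + 3*(-20) = 33; iterating: T(2)=33, T(3)=192, T(4)=675, T(5)=2601, T(6)=9828, T(7)=37287, T(8)=141345, T(9)=535896, T(10)=2031723, T(11)=7702857, T(12)=29203740, T(13)=110719791, T(14)=419770593, T(15)=1591471152, T(16)=6033725235, T(17)=22875589161; answer 22875589161

22875589161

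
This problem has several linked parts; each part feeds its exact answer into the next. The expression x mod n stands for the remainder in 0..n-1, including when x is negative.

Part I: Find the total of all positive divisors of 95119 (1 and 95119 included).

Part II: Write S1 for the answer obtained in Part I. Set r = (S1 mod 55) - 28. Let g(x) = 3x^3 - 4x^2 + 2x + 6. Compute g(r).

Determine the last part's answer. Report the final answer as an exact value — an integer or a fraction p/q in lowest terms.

Part I: 95119 = 73 * 1303; sigma = (1 + 73) * (1 + 1303) = 74 * 1304 = 96496; answer 96496
Part II: S1 = 96496; r = -2; 3*(-2)^3 - 4*(-2)^2 + 2*(-2)^1 + 6 = (-24) + (-16) + (-4) + (6) = -38; answer -38

-38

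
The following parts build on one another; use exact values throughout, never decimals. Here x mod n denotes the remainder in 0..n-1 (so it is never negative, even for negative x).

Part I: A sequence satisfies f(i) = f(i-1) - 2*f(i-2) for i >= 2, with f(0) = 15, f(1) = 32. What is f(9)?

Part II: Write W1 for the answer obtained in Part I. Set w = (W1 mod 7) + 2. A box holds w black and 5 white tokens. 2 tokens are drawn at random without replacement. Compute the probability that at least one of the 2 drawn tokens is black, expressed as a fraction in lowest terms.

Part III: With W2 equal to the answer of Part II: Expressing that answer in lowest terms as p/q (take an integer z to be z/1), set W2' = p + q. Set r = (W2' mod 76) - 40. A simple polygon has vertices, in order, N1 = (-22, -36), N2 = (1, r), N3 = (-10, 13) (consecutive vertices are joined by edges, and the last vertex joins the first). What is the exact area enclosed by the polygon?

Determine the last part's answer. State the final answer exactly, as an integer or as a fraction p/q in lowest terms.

Part I: f(2) = 1*(32) - 2*(15) = 2; iterating: f(2)=2, f(3)=-62, f(4)=-66, f(5)=58, f(6)=190, f(7)=74, f(8)=-306, f(9)=-454; answer -454
Part II: W1 = -454; w = 3; total draws C(8,2) = 28; complement C(5,2) = 10; favorable 28 - 10 = 18; P = 9/14; answer 9/14
Part III: W2 = 9/14; threaded value p + q = 23; r = -17; cross terms: (-22*-17 - 1*-36)=410, (1*13 - -10*-17)=-157, (-10*-36 - -22*13)=646; twice the area = |899| = 899; area = 899/2; answer 899/2

899/2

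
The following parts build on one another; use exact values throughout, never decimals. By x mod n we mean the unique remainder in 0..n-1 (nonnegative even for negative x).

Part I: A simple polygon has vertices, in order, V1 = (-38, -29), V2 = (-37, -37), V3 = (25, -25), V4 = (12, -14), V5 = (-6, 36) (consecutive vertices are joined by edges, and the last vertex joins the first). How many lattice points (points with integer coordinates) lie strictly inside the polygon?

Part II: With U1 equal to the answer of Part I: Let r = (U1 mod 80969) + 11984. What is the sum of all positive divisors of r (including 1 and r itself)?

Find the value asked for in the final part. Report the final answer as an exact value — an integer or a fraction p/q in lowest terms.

Part I: cross terms: (-38*-37 - -37*-29)=333, (-37*-25 - 25*-37)=1850, (25*-14 - 12*-25)=-50, (12*36 - -6*-14)=348, (-6*-29 - -38*36)=1542; twice the area = |4023| = 4023; area = 4023/2; boundary points = 1 + 2 + 1 + 2 + 1 = 7; strictly interior points = area - boundary/2 + 1 = 2009; answer 2009
Part II: U1 = 2009; r = 13993; 13993 = 7 * 1999; sigma = (1 + 7) * (1 + 1999) = 8 * 2000 = 16000; answer 16000

16000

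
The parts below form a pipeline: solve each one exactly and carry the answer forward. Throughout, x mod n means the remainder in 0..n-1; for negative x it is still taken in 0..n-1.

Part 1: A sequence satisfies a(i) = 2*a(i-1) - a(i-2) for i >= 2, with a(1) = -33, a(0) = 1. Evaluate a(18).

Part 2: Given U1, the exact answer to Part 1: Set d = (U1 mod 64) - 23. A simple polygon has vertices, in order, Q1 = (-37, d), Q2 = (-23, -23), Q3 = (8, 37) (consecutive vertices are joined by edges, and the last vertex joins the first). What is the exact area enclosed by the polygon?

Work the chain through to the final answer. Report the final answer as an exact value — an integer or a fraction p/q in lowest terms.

Part 1: a(2) = 2*(-33) - 1*(1) = -67; iterating: a(2)=-67, a(3)=-101, a(4)=-135, a(5)=-169, a(6)=-203, a(7)=-237, a(8)=-271, a(9)=-305, a(10)=-339, a(11)=-373, a(12)=-407, a(13)=-441, a(14)=-475, a(15)=-509, a(16)=-543, a(17)=-577, a(18)=-611; answer -611
Part 2: U1 = -611; d = 6; cross terms: (-37*-23 - -23*6)=989, (-23*37 - 8*-23)=-667, (8*6 - -37*37)=1417; twice the area = |1739| = 1739; area = 1739/2; answer 1739/2

1739/2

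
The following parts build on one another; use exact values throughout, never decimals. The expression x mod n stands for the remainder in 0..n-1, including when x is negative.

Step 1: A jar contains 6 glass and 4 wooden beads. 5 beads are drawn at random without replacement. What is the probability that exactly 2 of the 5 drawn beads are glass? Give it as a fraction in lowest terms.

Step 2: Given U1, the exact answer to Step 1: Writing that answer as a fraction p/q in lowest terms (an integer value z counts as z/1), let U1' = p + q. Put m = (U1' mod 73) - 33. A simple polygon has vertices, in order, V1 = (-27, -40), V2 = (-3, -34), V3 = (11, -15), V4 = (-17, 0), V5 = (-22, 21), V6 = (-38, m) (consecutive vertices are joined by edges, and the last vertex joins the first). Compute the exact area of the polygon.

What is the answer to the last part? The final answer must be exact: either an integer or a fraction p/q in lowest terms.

1444

Step 1: total draws C(10,5) = 252; favorable C(6,2)*C(4,3) = 60; P = 5/21; answer 5/21
Step 2: U1 = 5/21; threaded value p + q = 26; m = -7; cross terms: (-27*-34 - -3*-40)=798, (-3*-15 - 11*-34)=419, (11*0 - -17*-15)=-255, (-17*21 - -22*0)=-357, (-22*-7 - -38*21)=952, (-38*-40 - -27*-7)=1331; twice the area = |2888| = 2888; area = 1444; answer 1444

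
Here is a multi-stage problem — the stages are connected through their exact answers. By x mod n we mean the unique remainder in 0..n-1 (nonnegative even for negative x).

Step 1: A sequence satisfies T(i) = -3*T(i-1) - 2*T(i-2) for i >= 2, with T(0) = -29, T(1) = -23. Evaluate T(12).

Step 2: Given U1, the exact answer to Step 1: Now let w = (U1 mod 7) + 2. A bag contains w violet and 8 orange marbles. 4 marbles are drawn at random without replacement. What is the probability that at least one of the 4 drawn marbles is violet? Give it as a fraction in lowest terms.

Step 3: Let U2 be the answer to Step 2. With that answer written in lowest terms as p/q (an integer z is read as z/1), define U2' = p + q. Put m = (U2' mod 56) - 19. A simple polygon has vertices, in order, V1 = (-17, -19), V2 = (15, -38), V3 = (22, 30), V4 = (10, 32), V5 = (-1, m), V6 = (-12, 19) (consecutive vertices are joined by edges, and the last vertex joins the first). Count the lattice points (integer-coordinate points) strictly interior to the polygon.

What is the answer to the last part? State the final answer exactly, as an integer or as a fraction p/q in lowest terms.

1937

Step 1: T(2) = -3*(-23) - 2*(-29) = 127; iterating: T(2)=127, T(3)=-335, T(4)=751, T(5)=-1583, T(6)=3247, T(7)=-6575, T(8)=13231, T(9)=-26543, T(10)=53167, T(11)=-106415, T(12)=212911; answer 212911
Step 2: U1 = 212911; w = 8; total draws C(16,4) = 1820; complement C(8,4) = 70; favorable 1820 - 70 = 1750; P = 25/26; answer 25/26
Step 3: U2 = 25/26; threaded value p + q = 51; m = 32; cross terms: (-17*-38 - 15*-19)=931, (15*30 - 22*-38)=1286, (22*32 - 10*30)=404, (10*32 - -1*32)=352, (-1*19 - -12*32)=365, (-12*-19 - -17*19)=551; twice the area = |3889| = 3889; area = 3889/2; boundary points = 1 + 1 + 2 + 11 + 1 + 1 = 17; strictly interior points = area - boundary/2 + 1 = 1937; answer 1937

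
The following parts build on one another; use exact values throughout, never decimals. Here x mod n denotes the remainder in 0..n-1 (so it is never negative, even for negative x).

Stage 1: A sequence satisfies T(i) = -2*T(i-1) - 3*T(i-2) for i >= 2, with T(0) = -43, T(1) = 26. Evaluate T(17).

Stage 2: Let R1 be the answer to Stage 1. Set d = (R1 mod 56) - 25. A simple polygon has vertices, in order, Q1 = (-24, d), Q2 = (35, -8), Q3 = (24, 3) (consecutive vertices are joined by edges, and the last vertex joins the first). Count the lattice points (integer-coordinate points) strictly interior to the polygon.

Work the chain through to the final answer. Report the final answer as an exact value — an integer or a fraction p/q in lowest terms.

Stage 1: T(2) = -2*(26) - 3*(-43) = 77; iterating: T(2)=77, T(3)=-232, T(4)=233, T(5)=230, T(6)=-1159, T(7)=1628, T(8)=221, T(9)=-5326, T(10)=9989, T(11)=-4000, T(12)=-21967, T(13)=55934, T(14)=-45967, T(15)=-75868, T(16)=289637, T(17)=-351670; answer -351670
Stage 2: R1 = -351670; d = -15; cross terms: (-24*-8 - 35*-15)=717, (35*3 - 24*-8)=297, (24*-15 - -24*3)=-288; twice the area = |726| = 726; area = 363; boundary points = 1 + 11 + 6 = 18; strictly interior points = area - boundary/2 + 1 = 355; answer 355

355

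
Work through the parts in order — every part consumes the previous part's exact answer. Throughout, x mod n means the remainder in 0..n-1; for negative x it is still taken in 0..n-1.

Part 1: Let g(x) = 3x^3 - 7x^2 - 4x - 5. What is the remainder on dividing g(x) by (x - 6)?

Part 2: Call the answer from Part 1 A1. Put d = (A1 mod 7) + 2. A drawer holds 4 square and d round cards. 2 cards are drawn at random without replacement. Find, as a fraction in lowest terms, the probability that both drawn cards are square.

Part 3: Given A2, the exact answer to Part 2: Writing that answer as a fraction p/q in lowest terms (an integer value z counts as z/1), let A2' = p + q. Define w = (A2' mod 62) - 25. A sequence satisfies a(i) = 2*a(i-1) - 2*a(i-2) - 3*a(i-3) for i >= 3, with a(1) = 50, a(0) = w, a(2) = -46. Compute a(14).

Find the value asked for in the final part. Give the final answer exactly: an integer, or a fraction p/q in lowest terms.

239410

Part 1: remainder = value at the root: 3*(6)^3 - 7*(6)^2 - 4*(6)^1 - 5 = (648) + (-252) + (-24) + (-5) = 367; answer 367
Part 2: A1 = 367; d = 5; total draws C(9,2) = 36; favorable C(4,2) = 6; P = 1/6; answer 1/6
Part 3: A2 = 1/6; threaded value p + q = 7; w = -18; a(3) = 2*(-46) - 2*(50) - 3*(-18) = -138; iterating: a(3)=-138, a(4)=-334, a(5)=-254, a(6)=574, a(7)=2658, a(8)=4930, a(9)=2822, a(10)=-12190, a(11)=-44814, a(12)=-73714, a(13)=-21230, a(14)=239410; answer 239410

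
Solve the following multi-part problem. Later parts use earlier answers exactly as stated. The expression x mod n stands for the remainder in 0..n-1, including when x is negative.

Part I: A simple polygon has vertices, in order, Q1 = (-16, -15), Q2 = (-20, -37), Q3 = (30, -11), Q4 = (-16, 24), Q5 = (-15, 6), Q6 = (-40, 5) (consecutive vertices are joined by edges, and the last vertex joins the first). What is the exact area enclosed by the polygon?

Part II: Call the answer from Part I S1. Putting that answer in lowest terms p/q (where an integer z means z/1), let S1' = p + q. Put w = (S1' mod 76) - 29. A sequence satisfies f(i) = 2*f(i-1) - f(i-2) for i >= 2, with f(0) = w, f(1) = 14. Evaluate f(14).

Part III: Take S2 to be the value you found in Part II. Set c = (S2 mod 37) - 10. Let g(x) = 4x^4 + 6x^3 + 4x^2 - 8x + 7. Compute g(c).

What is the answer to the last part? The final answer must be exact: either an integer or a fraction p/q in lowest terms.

Part I: cross terms: (-16*-37 - -20*-15)=292, (-20*-11 - 30*-37)=1330, (30*24 - -16*-11)=544, (-16*6 - -15*24)=264, (-15*5 - -40*6)=165, (-40*-15 - -16*5)=680; twice the area = |3275| = 3275; area = 3275/2; answer 3275/2
Part II: S1 = 3275/2; threaded value p + q = 3277; w = -20; f(2) = 2*(14) - 1*(-20) = 48; iterating: f(2)=48, f(3)=82, f(4)=116, f(5)=150, f(6)=184, f(7)=218, f(8)=252, f(9)=286, f(10)=320, f(11)=354, f(12)=388, f(13)=422, f(14)=456; answer 456
Part III: S2 = 456; c = 2; 4*(2)^4 + 6*(2)^3 + 4*(2)^2 - 8*(2)^1 + 7 = (64) + (48) + (16) + (-16) + (7) = 119; answer 119

119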